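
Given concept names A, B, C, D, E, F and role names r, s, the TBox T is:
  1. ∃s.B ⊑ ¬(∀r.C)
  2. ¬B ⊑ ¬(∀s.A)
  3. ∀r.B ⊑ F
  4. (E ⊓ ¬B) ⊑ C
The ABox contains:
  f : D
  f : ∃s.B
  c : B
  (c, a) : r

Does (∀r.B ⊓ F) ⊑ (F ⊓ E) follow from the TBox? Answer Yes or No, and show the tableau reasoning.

1. (∀r.B ⊓ F) ⊑ (F ⊓ E)  ⇔  ((∀r.B ⊓ F) ⊓ (¬F ⊔ ¬E)) unsat w.r.t. T
   open: L(x₀) ⊇ {B, F, ¬E, ∀r.B, ∀s.¬B}
2. Hence (∀r.B ⊓ F) ⊑ (F ⊓ E): not entailed.

No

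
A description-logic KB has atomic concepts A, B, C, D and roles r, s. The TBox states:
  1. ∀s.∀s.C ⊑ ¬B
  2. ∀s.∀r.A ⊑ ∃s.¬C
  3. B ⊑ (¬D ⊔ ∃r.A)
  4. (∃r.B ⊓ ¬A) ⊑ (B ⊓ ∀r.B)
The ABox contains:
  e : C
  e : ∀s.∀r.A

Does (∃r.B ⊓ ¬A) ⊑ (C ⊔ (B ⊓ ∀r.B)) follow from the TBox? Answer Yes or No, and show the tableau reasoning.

1. (∃r.B ⊓ ¬A) ⊑ (C ⊔ (B ⊓ ∀r.B))  ⇔  ((∃r.B ⊓ ¬A) ⊓ (¬C ⊓ (¬B ⊔ ∃r.¬B))) unsat w.r.t. T
   all branches close; clash {B, ¬B} at x₀
2. Hence (∃r.B ⊓ ¬A) ⊑ (C ⊔ (B ⊓ ∀r.B)): entailed.

Yes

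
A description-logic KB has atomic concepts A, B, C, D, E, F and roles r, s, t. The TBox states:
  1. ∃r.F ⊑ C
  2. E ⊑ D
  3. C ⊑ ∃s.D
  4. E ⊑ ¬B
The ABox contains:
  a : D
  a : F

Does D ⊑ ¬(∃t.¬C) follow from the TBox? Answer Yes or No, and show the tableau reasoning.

1. D ⊑ ¬(∃t.¬C)  ⇔  (D ⊓ ∃t.¬C) unsat w.r.t. T
   open: L(x₀) ⊇ {D, ¬C, ¬E, ∀r.¬F, ∃t.¬C} (+ ∃-successors)
2. Hence D ⊑ ¬(∃t.¬C): not entailed.

No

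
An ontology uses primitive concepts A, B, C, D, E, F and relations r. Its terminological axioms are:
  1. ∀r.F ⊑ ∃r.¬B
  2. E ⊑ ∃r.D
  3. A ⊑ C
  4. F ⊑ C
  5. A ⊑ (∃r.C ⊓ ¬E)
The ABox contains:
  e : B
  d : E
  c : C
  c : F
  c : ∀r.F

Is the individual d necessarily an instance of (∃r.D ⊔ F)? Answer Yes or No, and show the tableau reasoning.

1. d : (∃r.D ⊔ F)?  L(d) = {E} ∪ {(∀r.¬D ⊓ ¬F)}
   clash {E, ¬E} at d — d ∈ (∃r.D ⊔ F)
2. Hence d : (∃r.D ⊔ F): entailed.

Yes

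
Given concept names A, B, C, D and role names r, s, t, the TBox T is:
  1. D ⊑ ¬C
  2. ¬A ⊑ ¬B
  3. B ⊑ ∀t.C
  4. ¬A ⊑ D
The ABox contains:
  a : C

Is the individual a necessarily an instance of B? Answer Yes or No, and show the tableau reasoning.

1. a : B?  L(a) = {C} ∪ {¬B}
   open: L(a) ⊇ {A, C, ¬B, ¬D} — a ∉ B possible
2. Hence a : B: not entailed.

No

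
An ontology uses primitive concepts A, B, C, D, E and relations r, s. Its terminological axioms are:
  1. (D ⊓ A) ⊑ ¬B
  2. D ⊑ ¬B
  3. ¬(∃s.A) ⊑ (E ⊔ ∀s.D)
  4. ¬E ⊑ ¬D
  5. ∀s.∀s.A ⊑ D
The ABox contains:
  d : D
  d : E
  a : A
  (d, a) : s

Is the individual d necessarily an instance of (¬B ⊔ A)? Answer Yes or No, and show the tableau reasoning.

Yes

1. d : (¬B ⊔ A)?  L(d) = {D, E} ∪ {(B ⊓ ¬A)}
   clash {B, ¬B} at d — d ∈ (¬B ⊔ A)
2. Hence d : (¬B ⊔ A): entailed.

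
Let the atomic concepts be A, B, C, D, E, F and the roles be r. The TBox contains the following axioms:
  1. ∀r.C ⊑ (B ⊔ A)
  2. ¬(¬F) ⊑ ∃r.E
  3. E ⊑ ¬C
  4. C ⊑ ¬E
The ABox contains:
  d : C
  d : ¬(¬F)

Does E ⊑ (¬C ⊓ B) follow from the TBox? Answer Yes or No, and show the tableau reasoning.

No

1. E ⊑ (¬C ⊓ B)  ⇔  (E ⊓ (C ⊔ ¬B)) unsat w.r.t. T
   apply at x₀: E⊑¬C
   open: L(x₀) ⊇ {E, ¬B, ¬C, ¬F, ∃r.¬C} (+ ∃-successors)
2. Hence E ⊑ (¬C ⊓ B): not entailed.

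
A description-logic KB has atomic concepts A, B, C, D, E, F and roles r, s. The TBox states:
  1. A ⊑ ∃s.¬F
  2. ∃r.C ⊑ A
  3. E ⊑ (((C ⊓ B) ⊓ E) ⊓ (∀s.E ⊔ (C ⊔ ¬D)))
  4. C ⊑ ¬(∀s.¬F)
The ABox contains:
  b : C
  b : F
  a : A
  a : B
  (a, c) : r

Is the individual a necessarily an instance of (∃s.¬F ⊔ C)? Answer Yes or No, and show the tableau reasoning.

Yes

1. a : (∃s.¬F ⊔ C)?  L(a) = {A, B} ∪ {(∀s.F ⊓ ¬C)}
   clash {C, ¬C} at a — a ∈ (∃s.¬F ⊔ C)
2. Hence a : (∃s.¬F ⊔ C): entailed.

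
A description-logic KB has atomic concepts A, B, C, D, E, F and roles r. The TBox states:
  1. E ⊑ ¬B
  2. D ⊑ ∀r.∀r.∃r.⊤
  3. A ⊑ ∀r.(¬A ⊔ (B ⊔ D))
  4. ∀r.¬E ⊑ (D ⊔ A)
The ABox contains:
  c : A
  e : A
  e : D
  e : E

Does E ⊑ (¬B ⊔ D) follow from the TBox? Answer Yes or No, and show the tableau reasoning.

1. E ⊑ (¬B ⊔ D)  ⇔  (E ⊓ (B ⊓ ¬D)) unsat w.r.t. T
   all branches close; clash {B, ¬B} at x₀
2. Hence E ⊑ (¬B ⊔ D): entailed.

Yes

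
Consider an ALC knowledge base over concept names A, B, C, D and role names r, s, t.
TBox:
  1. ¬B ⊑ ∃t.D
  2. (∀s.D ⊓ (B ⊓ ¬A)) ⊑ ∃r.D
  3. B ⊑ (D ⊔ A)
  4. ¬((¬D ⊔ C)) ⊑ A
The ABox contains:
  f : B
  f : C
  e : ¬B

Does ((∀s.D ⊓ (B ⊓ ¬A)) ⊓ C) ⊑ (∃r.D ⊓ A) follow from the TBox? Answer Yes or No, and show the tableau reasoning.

No

1. ((∀s.D ⊓ (B ⊓ ¬A)) ⊓ C) ⊑ (∃r.D ⊓ A)  ⇔  (((∀s.D ⊓ (B ⊓ ¬A)) ⊓ C) ⊓ (∀r.¬D ⊔ ¬A)) unsat w.r.t. T
   apply at x₀: (∀s.D ⊓ (B ⊓ ¬A))⊑∃r.D; B⊑(D ⊔ A)
   open: L(x₀) ⊇ {B, C, D, ¬A, ∀s.D, …} (+ ∃-successors)
2. Hence ((∀s.D ⊓ (B ⊓ ¬A)) ⊓ C) ⊑ (∃r.D ⊓ A): not entailed.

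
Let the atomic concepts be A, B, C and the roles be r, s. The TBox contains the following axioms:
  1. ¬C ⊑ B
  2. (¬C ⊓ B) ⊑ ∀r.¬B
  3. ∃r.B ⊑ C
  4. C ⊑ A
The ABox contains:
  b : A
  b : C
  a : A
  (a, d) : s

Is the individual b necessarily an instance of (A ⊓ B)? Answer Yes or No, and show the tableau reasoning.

1. b : (A ⊓ B)?  L(b) = {A, C} ∪ {(¬A ⊔ ¬B)}
   open: L(b) ⊇ {A, C, ¬B} — b ∉ (A ⊓ B) possible
2. Hence b : (A ⊓ B): not entailed.

No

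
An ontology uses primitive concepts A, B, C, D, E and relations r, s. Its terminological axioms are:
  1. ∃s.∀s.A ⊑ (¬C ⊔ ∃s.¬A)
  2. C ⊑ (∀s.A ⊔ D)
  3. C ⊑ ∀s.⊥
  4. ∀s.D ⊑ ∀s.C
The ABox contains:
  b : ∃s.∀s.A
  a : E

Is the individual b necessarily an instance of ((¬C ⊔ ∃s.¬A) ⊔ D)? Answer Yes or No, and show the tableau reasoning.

1. b : ((¬C ⊔ ∃s.¬A) ⊔ D)?  L(b) = {∃s.∀s.A} ∪ {((C ⊓ ∀s.A) ⊓ ¬D)}
   clash ⊥ at an ∃-successor — b ∈ ((¬C ⊔ ∃s.¬A) ⊔ D)
2. Hence b : ((¬C ⊔ ∃s.¬A) ⊔ D): entailed.

Yes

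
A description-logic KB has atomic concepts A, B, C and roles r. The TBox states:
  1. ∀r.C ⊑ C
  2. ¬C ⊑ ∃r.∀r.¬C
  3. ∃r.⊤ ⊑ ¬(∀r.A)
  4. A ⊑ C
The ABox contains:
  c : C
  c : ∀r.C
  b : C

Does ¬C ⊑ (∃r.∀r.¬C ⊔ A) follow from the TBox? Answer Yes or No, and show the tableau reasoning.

Yes

1. ¬C ⊑ (∃r.∀r.¬C ⊔ A)  ⇔  (¬C ⊓ (∀r.∃r.C ⊓ ¬A)) unsat w.r.t. T
   all branches close; clash {C, ¬C} at x₀
2. Hence ¬C ⊑ (∃r.∀r.¬C ⊔ A): entailed.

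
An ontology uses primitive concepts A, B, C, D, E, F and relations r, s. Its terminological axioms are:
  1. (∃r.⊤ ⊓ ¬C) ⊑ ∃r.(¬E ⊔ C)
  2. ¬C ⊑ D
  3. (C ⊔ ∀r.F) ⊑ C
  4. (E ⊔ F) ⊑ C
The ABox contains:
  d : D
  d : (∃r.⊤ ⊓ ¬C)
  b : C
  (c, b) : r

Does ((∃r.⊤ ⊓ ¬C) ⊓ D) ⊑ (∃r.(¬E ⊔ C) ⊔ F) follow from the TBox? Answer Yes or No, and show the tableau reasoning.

1. ((∃r.⊤ ⊓ ¬C) ⊓ D) ⊑ (∃r.(¬E ⊔ C) ⊔ F)  ⇔  (((∃r.⊤ ⊓ ¬C) ⊓ D) ⊓ (∀r.(E ⊓ ¬C) ⊓ ¬F)) unsat w.r.t. T
   all branches close; clash {C, ¬C} at x₀
2. Hence ((∃r.⊤ ⊓ ¬C) ⊓ D) ⊑ (∃r.(¬E ⊔ C) ⊔ F): entailed.

Yes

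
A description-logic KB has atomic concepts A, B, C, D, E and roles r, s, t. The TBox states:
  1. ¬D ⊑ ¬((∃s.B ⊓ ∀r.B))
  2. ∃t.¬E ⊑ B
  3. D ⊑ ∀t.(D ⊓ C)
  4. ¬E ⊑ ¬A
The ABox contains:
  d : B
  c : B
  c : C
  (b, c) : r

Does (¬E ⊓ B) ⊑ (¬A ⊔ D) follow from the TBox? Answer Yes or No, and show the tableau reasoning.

Yes

1. (¬E ⊓ B) ⊑ (¬A ⊔ D)  ⇔  ((¬E ⊓ B) ⊓ (A ⊓ ¬D)) unsat w.r.t. T
   all branches close; clash {A, ¬A} at x₀
2. Hence (¬E ⊓ B) ⊑ (¬A ⊔ D): entailed.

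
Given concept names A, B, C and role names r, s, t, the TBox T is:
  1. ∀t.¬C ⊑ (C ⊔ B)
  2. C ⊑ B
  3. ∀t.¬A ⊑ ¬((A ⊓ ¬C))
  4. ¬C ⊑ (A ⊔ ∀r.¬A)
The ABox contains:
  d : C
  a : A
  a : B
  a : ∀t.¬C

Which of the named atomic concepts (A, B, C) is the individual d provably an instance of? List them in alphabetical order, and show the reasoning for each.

{B, C}

1. d : A?  L(d) = {C} ∪ {¬A}
   apply at d: C⊑B
   open: L(d) ⊇ {B, C, ¬A, ∃t.A, ∃t.C} (+ ∃-successors) — d ∉ A possible
2. d : B?  L(d) = {C} ∪ {¬B}
   clash {B, ¬B} at d — d ∈ B
3. d : C?  L(d) = {C} ∪ {¬C}
   clash {C, ¬C} at d — d ∈ C
4. Entailed for d: {B, C}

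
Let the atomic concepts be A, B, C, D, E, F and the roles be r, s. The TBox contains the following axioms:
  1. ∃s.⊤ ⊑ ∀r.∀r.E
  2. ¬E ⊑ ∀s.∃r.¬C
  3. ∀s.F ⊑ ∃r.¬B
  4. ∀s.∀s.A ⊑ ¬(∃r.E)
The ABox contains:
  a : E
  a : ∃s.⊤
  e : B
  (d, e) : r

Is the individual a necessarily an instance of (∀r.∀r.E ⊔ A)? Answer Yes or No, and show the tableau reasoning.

1. a : (∀r.∀r.E ⊔ A)?  L(a) = {E, ∃s.⊤} ∪ {(∃r.∃r.¬E ⊓ ¬A)}
   clash {E, ¬E} at an ∃-successor — a ∈ (∀r.∀r.E ⊔ A)
2. Hence a : (∀r.∀r.E ⊔ A): entailed.

Yes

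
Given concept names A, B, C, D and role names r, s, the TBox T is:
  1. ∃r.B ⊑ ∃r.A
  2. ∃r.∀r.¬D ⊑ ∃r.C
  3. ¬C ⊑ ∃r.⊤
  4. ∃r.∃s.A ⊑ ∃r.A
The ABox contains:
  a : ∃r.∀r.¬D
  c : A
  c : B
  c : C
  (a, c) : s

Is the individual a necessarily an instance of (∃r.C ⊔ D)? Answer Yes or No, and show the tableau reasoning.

1. a : (∃r.C ⊔ D)?  L(a) = {∃r.∀r.¬D} ∪ {(∀r.¬C ⊓ ¬D)}
   clash {C, ¬C} at an ∃-successor — a ∈ (∃r.C ⊔ D)
2. Hence a : (∃r.C ⊔ D): entailed.

Yes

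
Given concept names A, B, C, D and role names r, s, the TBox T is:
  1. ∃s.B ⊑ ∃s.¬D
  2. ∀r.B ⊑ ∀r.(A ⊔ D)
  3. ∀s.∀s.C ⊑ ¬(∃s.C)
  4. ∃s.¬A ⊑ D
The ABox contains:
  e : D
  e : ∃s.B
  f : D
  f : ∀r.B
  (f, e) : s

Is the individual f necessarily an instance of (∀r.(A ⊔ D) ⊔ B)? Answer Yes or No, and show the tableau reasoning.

Yes

1. f : (∀r.(A ⊔ D) ⊔ B)?  L(f) = {D, ∀r.B} ∪ {(∃r.(¬A ⊓ ¬D) ⊓ ¬B)}
   clash {D, ¬D} at an ∃-successor — f ∈ (∀r.(A ⊔ D) ⊔ B)
2. Hence f : (∀r.(A ⊔ D) ⊔ B): entailed.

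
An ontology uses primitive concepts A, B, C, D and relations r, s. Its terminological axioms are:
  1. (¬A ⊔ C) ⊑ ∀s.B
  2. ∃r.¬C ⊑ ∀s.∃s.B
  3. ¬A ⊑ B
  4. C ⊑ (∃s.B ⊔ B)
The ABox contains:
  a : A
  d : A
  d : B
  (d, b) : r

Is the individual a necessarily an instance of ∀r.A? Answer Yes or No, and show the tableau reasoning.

1. a : ∀r.A?  L(a) = {A} ∪ {∃r.¬A}
   open: L(a) ⊇ {A, ¬C, ∀r.C, ∃r.¬A} (+ ∃-successors) — a ∉ ∀r.A possible
2. Hence a : ∀r.A: not entailed.

No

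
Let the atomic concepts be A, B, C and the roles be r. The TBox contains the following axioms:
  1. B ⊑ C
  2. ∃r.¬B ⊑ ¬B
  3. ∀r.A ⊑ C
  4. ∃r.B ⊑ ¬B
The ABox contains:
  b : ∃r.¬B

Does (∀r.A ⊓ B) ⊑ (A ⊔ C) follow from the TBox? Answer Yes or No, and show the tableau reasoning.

Yes

1. (∀r.A ⊓ B) ⊑ (A ⊔ C)  ⇔  ((∀r.A ⊓ B) ⊓ (¬A ⊓ ¬C)) unsat w.r.t. T
   all branches close; clash {C, ¬C} at x₀
2. Hence (∀r.A ⊓ B) ⊑ (A ⊔ C): entailed.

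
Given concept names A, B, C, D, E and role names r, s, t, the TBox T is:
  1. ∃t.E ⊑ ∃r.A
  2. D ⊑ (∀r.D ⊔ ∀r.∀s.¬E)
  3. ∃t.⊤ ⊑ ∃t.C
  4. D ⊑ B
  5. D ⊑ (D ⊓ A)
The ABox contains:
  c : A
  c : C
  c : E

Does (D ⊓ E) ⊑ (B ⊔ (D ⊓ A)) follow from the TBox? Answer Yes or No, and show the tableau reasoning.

1. (D ⊓ E) ⊑ (B ⊔ (D ⊓ A))  ⇔  ((D ⊓ E) ⊓ (¬B ⊓ (¬D ⊔ ¬A))) unsat w.r.t. T
   all branches close; clash {B, ¬B} at x₀
2. Hence (D ⊓ E) ⊑ (B ⊔ (D ⊓ A)): entailed.

Yes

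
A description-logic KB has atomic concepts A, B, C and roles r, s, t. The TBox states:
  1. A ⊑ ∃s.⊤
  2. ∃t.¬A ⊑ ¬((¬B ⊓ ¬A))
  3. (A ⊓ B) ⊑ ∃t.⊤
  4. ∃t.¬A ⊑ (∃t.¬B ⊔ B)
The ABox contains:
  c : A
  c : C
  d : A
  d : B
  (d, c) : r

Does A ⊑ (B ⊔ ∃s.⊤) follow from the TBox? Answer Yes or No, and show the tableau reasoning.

Yes

1. A ⊑ (B ⊔ ∃s.⊤)  ⇔  (A ⊓ (¬B ⊓ ∀s.⊥)) unsat w.r.t. T
   all branches close; clash {B, ¬B} at x₀
2. Hence A ⊑ (B ⊔ ∃s.⊤): entailed.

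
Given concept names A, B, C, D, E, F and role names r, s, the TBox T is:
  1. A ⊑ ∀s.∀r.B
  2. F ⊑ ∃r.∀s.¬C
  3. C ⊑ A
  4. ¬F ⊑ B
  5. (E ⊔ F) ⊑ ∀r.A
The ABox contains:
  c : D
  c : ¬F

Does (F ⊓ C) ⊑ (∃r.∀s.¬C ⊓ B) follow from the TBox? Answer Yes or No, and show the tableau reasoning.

1. (F ⊓ C) ⊑ (∃r.∀s.¬C ⊓ B)  ⇔  ((F ⊓ C) ⊓ (∀r.∃s.C ⊔ ¬B)) unsat w.r.t. T
   apply at x₀: F⊑∃r.∀s.¬C; C⊑A
   open: L(x₀) ⊇ {A, C, F, ¬B, ∀r.A, …} (+ ∃-successors)
2. Hence (F ⊓ C) ⊑ (∃r.∀s.¬C ⊓ B): not entailed.

No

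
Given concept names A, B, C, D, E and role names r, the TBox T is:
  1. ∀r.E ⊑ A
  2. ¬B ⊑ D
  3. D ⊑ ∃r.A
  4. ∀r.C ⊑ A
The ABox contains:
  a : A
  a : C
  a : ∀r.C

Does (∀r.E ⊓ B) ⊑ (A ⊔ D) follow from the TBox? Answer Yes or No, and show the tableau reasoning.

1. (∀r.E ⊓ B) ⊑ (A ⊔ D)  ⇔  ((∀r.E ⊓ B) ⊓ (¬A ⊓ ¬D)) unsat w.r.t. T
   all branches close; clash {A, ¬A} at x₀
2. Hence (∀r.E ⊓ B) ⊑ (A ⊔ D): entailed.

Yes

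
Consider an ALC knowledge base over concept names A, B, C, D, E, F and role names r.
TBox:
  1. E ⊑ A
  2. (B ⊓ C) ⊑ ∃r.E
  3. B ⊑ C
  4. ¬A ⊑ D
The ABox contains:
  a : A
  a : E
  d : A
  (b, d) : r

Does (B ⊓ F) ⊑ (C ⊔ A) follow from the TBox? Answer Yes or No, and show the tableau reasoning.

Yes

1. (B ⊓ F) ⊑ (C ⊔ A)  ⇔  ((B ⊓ F) ⊓ (¬C ⊓ ¬A)) unsat w.r.t. T
   all branches close; clash {C, ¬C} at x₀
2. Hence (B ⊓ F) ⊑ (C ⊔ A): entailed.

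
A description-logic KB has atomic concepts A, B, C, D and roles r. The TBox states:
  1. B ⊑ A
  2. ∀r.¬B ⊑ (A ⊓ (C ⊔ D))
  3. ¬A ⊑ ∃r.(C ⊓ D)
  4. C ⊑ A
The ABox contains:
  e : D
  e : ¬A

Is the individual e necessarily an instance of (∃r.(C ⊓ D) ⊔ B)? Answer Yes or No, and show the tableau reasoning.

1. e : (∃r.(C ⊓ D) ⊔ B)?  L(e) = {D, ¬A} ∪ {(∀r.(¬C ⊔ ¬D) ⊓ ¬B)}
   clash {A, ¬A} at e — e ∈ (∃r.(C ⊓ D) ⊔ B)
2. Hence e : (∃r.(C ⊓ D) ⊔ B): entailed.

Yes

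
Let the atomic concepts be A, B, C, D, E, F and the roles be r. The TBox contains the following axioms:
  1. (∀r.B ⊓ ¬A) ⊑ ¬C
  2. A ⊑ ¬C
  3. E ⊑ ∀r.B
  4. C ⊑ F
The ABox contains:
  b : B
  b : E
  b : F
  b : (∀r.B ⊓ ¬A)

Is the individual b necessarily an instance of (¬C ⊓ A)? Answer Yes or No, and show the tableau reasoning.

No

1. b : (¬C ⊓ A)?  L(b) = {B, E, F, (∀r.B ⊓ ¬A)} ∪ {(C ⊔ ¬A)}
   apply at b: (∀r.B ⊓ ¬A)⊑¬C
   open: L(b) ⊇ {B, E, F, ¬A, ¬C, …} — b ∉ (¬C ⊓ A) possible
2. Hence b : (¬C ⊓ A): not entailed.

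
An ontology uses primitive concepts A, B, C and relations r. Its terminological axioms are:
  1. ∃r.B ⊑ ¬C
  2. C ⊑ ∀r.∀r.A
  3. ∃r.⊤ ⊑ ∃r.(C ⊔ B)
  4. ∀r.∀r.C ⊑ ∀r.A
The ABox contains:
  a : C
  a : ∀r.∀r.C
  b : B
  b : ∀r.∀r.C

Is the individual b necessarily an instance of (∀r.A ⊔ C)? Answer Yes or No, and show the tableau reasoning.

1. b : (∀r.A ⊔ C)?  L(b) = {B, ∀r.∀r.C} ∪ {(∃r.¬A ⊓ ¬C)}
   clash {A, ¬A} at an ∃-successor — b ∈ (∀r.A ⊔ C)
2. Hence b : (∀r.A ⊔ C): entailed.

Yes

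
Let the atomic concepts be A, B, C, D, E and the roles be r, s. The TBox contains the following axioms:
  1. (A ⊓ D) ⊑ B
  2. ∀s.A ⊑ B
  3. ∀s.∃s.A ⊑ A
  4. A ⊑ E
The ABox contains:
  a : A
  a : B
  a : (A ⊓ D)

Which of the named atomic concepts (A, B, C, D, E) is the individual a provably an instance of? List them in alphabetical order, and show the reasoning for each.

{A, B, D, E}

1. a : A?  L(a) = {A, B, (A ⊓ D)} ∪ {¬A}
   clash {A, ¬A} at a — a ∈ A
2. a : B?  L(a) = {A, B, (A ⊓ D)} ∪ {¬B}
   clash {B, ¬B} at a — a ∈ B
3. a : C?  L(a) = {A, B, (A ⊓ D)} ∪ {¬C}
   apply at a: A⊑E
   open: L(a) ⊇ {A, B, D, E, ¬C} — a ∉ C possible
4. a : D?  L(a) = {A, B, (A ⊓ D)} ∪ {¬D}
   clash {D, ¬D} at a — a ∈ D
5. a : E?  L(a) = {A, B, (A ⊓ D)} ∪ {¬E}
   clash {E, ¬E} at a — a ∈ E
6. Entailed for a: {A, B, D, E}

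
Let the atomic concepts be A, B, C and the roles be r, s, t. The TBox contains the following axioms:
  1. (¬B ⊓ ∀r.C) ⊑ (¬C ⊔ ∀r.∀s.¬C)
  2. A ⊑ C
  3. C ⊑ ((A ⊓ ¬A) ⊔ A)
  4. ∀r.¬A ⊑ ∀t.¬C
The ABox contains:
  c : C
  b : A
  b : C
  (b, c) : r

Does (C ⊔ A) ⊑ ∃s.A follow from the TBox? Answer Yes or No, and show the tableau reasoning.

1. (C ⊔ A) ⊑ ∃s.A  ⇔  ((C ⊔ A) ⊓ ∀s.¬A) unsat w.r.t. T
   open: L(x₀) ⊇ {A, B, C, ∀s.¬A, ∃r.A} (+ ∃-successors)
2. Hence (C ⊔ A) ⊑ ∃s.A: not entailed.

No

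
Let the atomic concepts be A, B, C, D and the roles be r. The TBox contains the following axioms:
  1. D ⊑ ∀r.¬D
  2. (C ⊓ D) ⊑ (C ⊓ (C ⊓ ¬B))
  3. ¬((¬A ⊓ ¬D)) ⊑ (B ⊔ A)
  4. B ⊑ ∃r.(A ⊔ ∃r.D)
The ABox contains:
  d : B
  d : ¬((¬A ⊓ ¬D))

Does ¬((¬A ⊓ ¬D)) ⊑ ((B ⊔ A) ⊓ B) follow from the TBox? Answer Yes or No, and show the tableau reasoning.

1. ¬((¬A ⊓ ¬D)) ⊑ ((B ⊔ A) ⊓ B)  ⇔  ((A ⊔ D) ⊓ ((¬B ⊓ ¬A) ⊔ ¬B)) unsat w.r.t. T
   apply at x₀: ¬((¬A ⊓ ¬D))⊑(B ⊔ A)
   open: L(x₀) ⊇ {A, ¬B, ¬D}
2. Hence ¬((¬A ⊓ ¬D)) ⊑ ((B ⊔ A) ⊓ B): not entailed.

No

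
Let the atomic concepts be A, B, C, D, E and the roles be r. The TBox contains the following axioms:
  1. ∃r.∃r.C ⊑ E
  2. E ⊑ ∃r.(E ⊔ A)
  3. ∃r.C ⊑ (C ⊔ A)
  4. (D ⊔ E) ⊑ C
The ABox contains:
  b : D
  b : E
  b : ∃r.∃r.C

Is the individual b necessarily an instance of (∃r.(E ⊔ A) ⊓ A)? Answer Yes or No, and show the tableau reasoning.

1. b : (∃r.(E ⊔ A) ⊓ A)?  L(b) = {D, E, ∃r.∃r.C} ∪ {(∀r.(¬E ⊓ ¬A) ⊔ ¬A)}
   apply at b: E⊑∃r.(E ⊔ A)
   open: L(b) ⊇ {C, D, E, ¬A, ∀r.¬C, …} (+ ∃-successors) — b ∉ (∃r.(E ⊔ A) ⊓ A) possible
2. Hence b : (∃r.(E ⊔ A) ⊓ A): not entailed.

No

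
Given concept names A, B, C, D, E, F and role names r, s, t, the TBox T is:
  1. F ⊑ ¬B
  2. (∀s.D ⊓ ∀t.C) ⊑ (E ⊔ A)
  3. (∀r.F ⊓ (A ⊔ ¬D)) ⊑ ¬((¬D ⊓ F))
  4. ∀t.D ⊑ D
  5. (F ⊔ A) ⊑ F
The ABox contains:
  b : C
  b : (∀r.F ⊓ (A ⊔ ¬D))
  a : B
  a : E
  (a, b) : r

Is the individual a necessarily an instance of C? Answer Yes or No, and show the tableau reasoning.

No

1. a : C?  L(a) = {B, E} ∪ {¬C}
   open: L(a) ⊇ {B, E, ¬A, ¬C, ¬F, …} (+ ∃-successors) — a ∉ C possible
2. Hence a : C: not entailed.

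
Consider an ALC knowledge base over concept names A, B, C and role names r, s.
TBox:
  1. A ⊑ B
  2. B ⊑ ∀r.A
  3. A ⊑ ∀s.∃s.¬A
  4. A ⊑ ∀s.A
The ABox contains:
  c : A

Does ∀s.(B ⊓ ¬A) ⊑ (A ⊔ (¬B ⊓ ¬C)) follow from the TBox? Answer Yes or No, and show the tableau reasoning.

No

1. ∀s.(B ⊓ ¬A) ⊑ (A ⊔ (¬B ⊓ ¬C))  ⇔  (∀s.(B ⊓ ¬A) ⊓ (¬A ⊓ (B ⊔ C))) unsat w.r.t. T
   open: L(x₀) ⊇ {B, ¬A, ∀r.A, ∀s.(B ⊓ ¬A)}
2. Hence ∀s.(B ⊓ ¬A) ⊑ (A ⊔ (¬B ⊓ ¬C)): not entailed.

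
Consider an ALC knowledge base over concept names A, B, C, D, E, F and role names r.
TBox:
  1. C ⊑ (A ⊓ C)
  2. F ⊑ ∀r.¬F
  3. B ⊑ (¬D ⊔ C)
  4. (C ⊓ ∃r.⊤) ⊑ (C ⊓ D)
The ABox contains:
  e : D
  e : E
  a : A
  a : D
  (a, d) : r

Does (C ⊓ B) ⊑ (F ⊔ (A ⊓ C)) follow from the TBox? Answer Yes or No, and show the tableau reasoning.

Yes

1. (C ⊓ B) ⊑ (F ⊔ (A ⊓ C))  ⇔  ((C ⊓ B) ⊓ (¬F ⊓ (¬A ⊔ ¬C))) unsat w.r.t. T
   all branches close; clash {C, ¬C} at x₀
2. Hence (C ⊓ B) ⊑ (F ⊔ (A ⊓ C)): entailed.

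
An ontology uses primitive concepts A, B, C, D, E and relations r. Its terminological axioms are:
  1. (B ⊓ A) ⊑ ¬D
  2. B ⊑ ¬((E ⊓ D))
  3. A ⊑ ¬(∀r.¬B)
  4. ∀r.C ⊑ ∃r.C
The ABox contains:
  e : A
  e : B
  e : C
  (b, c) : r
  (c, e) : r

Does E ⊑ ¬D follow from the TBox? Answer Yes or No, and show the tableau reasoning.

No

1. E ⊑ ¬D  ⇔  (E ⊓ D) unsat w.r.t. T
   open: L(x₀) ⊇ {D, E, ¬A, ¬B, ∃r.¬C} (+ ∃-successors)
2. Hence E ⊑ ¬D: not entailed.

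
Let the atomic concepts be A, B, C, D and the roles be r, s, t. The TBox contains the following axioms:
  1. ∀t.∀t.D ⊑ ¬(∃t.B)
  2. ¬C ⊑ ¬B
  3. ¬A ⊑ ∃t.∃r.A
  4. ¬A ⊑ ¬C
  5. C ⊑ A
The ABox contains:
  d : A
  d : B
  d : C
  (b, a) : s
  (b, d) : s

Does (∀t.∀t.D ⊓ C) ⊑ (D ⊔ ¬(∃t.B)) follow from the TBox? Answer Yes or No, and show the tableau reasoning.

1. (∀t.∀t.D ⊓ C) ⊑ (D ⊔ ¬(∃t.B))  ⇔  ((∀t.∀t.D ⊓ C) ⊓ (¬D ⊓ ∃t.B)) unsat w.r.t. T
   all branches close; clash {C, ¬C} at x₀
2. Hence (∀t.∀t.D ⊓ C) ⊑ (D ⊔ ¬(∃t.B)): entailed.

Yes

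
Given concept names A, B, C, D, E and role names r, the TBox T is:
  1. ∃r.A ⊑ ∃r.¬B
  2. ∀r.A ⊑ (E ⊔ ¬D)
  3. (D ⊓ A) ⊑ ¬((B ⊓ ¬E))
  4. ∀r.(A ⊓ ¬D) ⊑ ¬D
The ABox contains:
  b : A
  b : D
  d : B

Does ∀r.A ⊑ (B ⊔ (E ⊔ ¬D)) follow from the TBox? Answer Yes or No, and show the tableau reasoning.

Yes

1. ∀r.A ⊑ (B ⊔ (E ⊔ ¬D))  ⇔  (∀r.A ⊓ (¬B ⊓ (¬E ⊓ D))) unsat w.r.t. T
   all branches close; clash {D, ¬D} at x₀
2. Hence ∀r.A ⊑ (B ⊔ (E ⊔ ¬D)): entailed.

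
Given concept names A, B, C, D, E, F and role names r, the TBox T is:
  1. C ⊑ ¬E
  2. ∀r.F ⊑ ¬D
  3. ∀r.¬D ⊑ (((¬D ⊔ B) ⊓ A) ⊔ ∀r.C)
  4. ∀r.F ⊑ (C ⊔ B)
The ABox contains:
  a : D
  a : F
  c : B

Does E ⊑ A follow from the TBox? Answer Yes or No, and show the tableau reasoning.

1. E ⊑ A  ⇔  (E ⊓ ¬A) unsat w.r.t. T
   open: L(x₀) ⊇ {E, ¬A, ¬C, ∃r.D, ∃r.¬F} (+ ∃-successors)
2. Hence E ⊑ A: not entailed.

No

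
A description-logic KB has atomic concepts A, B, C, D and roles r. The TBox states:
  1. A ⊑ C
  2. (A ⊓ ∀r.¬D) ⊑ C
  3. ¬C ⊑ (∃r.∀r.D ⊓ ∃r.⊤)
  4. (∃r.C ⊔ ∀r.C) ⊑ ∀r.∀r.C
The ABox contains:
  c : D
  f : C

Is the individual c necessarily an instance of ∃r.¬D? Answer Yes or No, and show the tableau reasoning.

No

1. c : ∃r.¬D?  L(c) = {D} ∪ {∀r.D}
   open: L(c) ⊇ {C, D, ¬A, ∀r.D, ∀r.¬C, …} (+ ∃-successors) — c ∉ ∃r.¬D possible
2. Hence c : ∃r.¬D: not entailed.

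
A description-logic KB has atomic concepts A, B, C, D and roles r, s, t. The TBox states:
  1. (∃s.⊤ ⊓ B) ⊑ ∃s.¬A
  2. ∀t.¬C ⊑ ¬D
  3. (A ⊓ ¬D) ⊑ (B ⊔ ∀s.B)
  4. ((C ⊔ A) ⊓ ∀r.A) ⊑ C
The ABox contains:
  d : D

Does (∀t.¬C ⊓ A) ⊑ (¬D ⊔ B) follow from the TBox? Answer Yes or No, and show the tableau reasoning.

Yes

1. (∀t.¬C ⊓ A) ⊑ (¬D ⊔ B)  ⇔  ((∀t.¬C ⊓ A) ⊓ (D ⊓ ¬B)) unsat w.r.t. T
   all branches close; clash {D, ¬D} at x₀
2. Hence (∀t.¬C ⊓ A) ⊑ (¬D ⊔ B): entailed.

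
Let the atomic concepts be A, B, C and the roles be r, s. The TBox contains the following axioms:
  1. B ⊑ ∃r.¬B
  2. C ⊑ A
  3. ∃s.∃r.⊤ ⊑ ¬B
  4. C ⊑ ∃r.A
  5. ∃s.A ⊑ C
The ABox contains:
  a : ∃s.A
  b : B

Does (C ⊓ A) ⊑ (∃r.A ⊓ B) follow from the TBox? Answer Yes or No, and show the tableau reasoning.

1. (C ⊓ A) ⊑ (∃r.A ⊓ B)  ⇔  ((C ⊓ A) ⊓ (∀r.¬A ⊔ ¬B)) unsat w.r.t. T
   apply at x₀: C⊑∃r.A
   open: L(x₀) ⊇ {A, C, ¬B, ∃r.A} (+ ∃-successors)
2. Hence (C ⊓ A) ⊑ (∃r.A ⊓ B): not entailed.

No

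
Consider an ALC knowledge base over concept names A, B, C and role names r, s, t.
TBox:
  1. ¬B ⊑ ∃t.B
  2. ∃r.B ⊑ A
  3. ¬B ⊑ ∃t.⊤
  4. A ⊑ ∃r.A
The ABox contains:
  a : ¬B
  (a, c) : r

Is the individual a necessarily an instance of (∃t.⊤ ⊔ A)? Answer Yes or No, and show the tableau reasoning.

1. a : (∃t.⊤ ⊔ A)?  L(a) = {¬B} ∪ {(∀t.⊥ ⊓ ¬A)}
   clash {A, ¬A} at a — a ∈ (∃t.⊤ ⊔ A)
2. Hence a : (∃t.⊤ ⊔ A): entailed.

Yes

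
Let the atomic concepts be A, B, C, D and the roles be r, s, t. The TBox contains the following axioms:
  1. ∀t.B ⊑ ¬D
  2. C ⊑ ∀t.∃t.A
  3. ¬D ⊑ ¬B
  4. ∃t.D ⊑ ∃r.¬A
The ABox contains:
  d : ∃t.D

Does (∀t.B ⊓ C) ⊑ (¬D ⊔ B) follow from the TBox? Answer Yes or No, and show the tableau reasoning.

Yes

1. (∀t.B ⊓ C) ⊑ (¬D ⊔ B)  ⇔  ((∀t.B ⊓ C) ⊓ (D ⊓ ¬B)) unsat w.r.t. T
   all branches close; clash {D, ¬D} at x₀
2. Hence (∀t.B ⊓ C) ⊑ (¬D ⊔ B): entailed.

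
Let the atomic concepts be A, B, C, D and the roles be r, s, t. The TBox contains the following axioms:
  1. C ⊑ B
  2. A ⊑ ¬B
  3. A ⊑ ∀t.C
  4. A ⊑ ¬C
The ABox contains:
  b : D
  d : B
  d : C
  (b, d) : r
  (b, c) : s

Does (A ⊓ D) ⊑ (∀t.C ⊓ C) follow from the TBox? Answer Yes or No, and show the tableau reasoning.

1. (A ⊓ D) ⊑ (∀t.C ⊓ C)  ⇔  ((A ⊓ D) ⊓ (∃t.¬C ⊔ ¬C)) unsat w.r.t. T
   apply at x₀: A⊑¬B; A⊑∀t.C; A⊑¬C
   open: L(x₀) ⊇ {A, D, ¬B, ¬C, ∀t.C}
2. Hence (A ⊓ D) ⊑ (∀t.C ⊓ C): not entailed.

No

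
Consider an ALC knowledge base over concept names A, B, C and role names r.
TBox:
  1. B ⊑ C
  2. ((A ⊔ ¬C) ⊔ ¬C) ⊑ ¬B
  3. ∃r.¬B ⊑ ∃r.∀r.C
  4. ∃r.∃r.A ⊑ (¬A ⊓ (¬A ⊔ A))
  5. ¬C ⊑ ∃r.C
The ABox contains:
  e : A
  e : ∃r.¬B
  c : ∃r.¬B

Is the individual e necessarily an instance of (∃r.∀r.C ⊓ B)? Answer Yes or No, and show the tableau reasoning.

No

1. e : (∃r.∀r.C ⊓ B)?  L(e) = {A, ∃r.¬B} ∪ {(∀r.∃r.¬C ⊔ ¬B)}
   apply at e: ∃r.¬B⊑∃r.∀r.C
   open: L(e) ⊇ {A, C, ¬B, ∀r.∀r.¬A, ∃r.¬B, …} (+ ∃-successors) — e ∉ (∃r.∀r.C ⊓ B) possible
2. Hence e : (∃r.∀r.C ⊓ B): not entailed.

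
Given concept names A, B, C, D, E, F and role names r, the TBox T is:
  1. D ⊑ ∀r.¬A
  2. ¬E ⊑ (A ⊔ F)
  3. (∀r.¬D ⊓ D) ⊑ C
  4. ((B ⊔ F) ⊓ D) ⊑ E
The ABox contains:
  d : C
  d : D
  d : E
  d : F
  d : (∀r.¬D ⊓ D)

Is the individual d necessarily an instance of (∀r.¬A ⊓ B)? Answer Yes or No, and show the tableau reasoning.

No

1. d : (∀r.¬A ⊓ B)?  L(d) = {C, D, E, F, (∀r.¬D ⊓ D)} ∪ {(∃r.A ⊔ ¬B)}
   apply at d: D⊑∀r.¬A
   open: L(d) ⊇ {C, D, E, F, ¬B, …} — d ∉ (∀r.¬A ⊓ B) possible
2. Hence d : (∀r.¬A ⊓ B): not entailed.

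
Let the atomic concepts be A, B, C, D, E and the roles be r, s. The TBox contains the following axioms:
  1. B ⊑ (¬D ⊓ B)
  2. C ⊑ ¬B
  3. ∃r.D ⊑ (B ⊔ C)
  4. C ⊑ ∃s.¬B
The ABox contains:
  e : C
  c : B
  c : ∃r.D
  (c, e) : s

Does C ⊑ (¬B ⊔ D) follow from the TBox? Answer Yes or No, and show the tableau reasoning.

1. C ⊑ (¬B ⊔ D)  ⇔  (C ⊓ (B ⊓ ¬D)) unsat w.r.t. T
   all branches close; clash {B, ¬B} at x₀
2. Hence C ⊑ (¬B ⊔ D): entailed.

Yes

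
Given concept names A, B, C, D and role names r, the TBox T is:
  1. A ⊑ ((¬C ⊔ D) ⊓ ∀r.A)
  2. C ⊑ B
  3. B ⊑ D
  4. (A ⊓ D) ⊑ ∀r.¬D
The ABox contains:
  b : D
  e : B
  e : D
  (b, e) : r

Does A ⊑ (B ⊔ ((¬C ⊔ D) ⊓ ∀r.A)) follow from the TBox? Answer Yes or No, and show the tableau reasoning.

Yes

1. A ⊑ (B ⊔ ((¬C ⊔ D) ⊓ ∀r.A))  ⇔  (A ⊓ (¬B ⊓ ((C ⊓ ¬D) ⊔ ∃r.¬A))) unsat w.r.t. T
   all branches close; clash {B, ¬B} at x₀
2. Hence A ⊑ (B ⊔ ((¬C ⊔ D) ⊓ ∀r.A)): entailed.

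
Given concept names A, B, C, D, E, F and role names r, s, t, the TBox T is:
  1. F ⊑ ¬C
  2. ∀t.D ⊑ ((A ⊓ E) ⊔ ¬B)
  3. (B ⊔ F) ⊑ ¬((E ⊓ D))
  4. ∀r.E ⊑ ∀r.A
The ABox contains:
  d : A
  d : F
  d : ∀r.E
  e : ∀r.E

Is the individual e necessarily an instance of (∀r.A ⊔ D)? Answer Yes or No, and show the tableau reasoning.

1. e : (∀r.A ⊔ D)?  L(e) = {∀r.E} ∪ {(∃r.¬A ⊓ ¬D)}
   clash {A, ¬A} at an ∃-successor — e ∈ (∀r.A ⊔ D)
2. Hence e : (∀r.A ⊔ D): entailed.

Yes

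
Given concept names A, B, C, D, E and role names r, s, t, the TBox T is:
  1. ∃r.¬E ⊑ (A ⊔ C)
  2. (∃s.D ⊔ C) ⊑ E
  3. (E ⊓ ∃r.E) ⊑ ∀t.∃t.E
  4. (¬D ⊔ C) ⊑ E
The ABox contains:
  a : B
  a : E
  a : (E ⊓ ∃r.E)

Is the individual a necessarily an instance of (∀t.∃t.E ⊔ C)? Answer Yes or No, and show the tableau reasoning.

1. a : (∀t.∃t.E ⊔ C)?  L(a) = {B, E, (E ⊓ ∃r.E)} ∪ {(∃t.∀t.¬E ⊓ ¬C)}
   clash {C, ¬C} at a — a ∈ (∀t.∃t.E ⊔ C)
2. Hence a : (∀t.∃t.E ⊔ C): entailed.

Yes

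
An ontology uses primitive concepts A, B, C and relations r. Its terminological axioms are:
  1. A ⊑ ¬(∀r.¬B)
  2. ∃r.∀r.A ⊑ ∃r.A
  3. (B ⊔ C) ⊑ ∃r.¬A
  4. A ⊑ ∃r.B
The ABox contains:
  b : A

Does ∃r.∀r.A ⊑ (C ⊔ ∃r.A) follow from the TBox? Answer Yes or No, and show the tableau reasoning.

Yes

1. ∃r.∀r.A ⊑ (C ⊔ ∃r.A)  ⇔  (∃r.∀r.A ⊓ (¬C ⊓ ∀r.¬A)) unsat w.r.t. T
   all branches close; clash {A, ¬A} at an ∃-successor
2. Hence ∃r.∀r.A ⊑ (C ⊔ ∃r.A): entailed.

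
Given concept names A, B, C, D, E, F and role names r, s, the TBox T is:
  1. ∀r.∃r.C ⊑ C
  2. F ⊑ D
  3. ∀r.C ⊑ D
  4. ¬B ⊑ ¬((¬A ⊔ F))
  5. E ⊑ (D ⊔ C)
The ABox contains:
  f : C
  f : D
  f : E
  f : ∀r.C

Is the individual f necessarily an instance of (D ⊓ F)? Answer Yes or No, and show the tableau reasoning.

1. f : (D ⊓ F)?  L(f) = {C, D, E, ∀r.C} ∪ {(¬D ⊔ ¬F)}
   apply at f: E⊑(D ⊔ C)
   open: L(f) ⊇ {B, C, D, E, ¬F, …} — f ∉ (D ⊓ F) possible
2. Hence f : (D ⊓ F): not entailed.

No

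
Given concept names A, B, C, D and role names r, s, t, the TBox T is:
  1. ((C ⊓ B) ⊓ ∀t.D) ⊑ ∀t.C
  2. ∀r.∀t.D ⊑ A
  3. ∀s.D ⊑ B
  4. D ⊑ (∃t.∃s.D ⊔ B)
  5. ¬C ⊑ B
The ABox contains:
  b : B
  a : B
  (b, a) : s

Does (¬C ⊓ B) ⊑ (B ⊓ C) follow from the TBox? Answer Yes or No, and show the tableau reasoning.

1. (¬C ⊓ B) ⊑ (B ⊓ C)  ⇔  ((¬C ⊓ B) ⊓ (¬B ⊔ ¬C)) unsat w.r.t. T
   open: L(x₀) ⊇ {B, ¬C, ¬D, ∃r.∃t.¬D} (+ ∃-successors)
2. Hence (¬C ⊓ B) ⊑ (B ⊓ C): not entailed.

No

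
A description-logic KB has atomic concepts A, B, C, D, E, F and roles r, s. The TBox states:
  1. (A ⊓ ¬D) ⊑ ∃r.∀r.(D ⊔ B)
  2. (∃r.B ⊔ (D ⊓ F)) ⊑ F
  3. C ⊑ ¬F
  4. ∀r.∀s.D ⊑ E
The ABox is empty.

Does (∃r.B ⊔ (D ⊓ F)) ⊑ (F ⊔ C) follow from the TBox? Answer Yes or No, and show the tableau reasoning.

1. (∃r.B ⊔ (D ⊓ F)) ⊑ (F ⊔ C)  ⇔  ((∃r.B ⊔ (D ⊓ F)) ⊓ (¬F ⊓ ¬C)) unsat w.r.t. T
   all branches close; clash {F, ¬F} at x₀
2. Hence (∃r.B ⊔ (D ⊓ F)) ⊑ (F ⊔ C): entailed.

Yes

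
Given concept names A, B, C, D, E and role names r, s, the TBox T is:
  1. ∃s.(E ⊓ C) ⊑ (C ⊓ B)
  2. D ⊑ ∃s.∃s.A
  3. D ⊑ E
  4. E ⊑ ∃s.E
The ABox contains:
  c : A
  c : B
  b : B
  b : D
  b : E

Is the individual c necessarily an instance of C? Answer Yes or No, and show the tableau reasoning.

1. c : C?  L(c) = {A, B} ∪ {¬C}
   open: L(c) ⊇ {A, B, ¬C, ¬D, ¬E, …} — c ∉ C possible
2. Hence c : C: not entailed.

No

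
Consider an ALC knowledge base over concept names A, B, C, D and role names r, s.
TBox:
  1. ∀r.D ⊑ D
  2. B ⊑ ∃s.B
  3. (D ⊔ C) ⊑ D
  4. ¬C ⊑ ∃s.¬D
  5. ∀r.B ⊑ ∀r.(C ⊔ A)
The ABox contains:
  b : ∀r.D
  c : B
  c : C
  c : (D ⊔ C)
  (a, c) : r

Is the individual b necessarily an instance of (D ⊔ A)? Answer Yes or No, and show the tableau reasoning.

1. b : (D ⊔ A)?  L(b) = {∀r.D} ∪ {(¬D ⊓ ¬A)}
   clash {D, ¬D} at b — b ∈ (D ⊔ A)
2. Hence b : (D ⊔ A): entailed.

Yes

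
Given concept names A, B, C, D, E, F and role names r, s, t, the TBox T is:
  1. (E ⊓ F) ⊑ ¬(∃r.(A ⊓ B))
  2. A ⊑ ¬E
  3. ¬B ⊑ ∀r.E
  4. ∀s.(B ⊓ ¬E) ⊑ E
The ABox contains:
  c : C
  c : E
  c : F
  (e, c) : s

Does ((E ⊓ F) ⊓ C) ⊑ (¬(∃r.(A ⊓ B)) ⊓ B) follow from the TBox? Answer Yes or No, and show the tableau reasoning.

No

1. ((E ⊓ F) ⊓ C) ⊑ (¬(∃r.(A ⊓ B)) ⊓ B)  ⇔  (((E ⊓ F) ⊓ C) ⊓ (∃r.(A ⊓ B) ⊔ ¬B)) unsat w.r.t. T
   apply at x₀: (E ⊓ F)⊑¬(∃r.(A ⊓ B))
   open: L(x₀) ⊇ {C, E, F, ¬A, ¬B, …}
2. Hence ((E ⊓ F) ⊓ C) ⊑ (¬(∃r.(A ⊓ B)) ⊓ B): not entailed.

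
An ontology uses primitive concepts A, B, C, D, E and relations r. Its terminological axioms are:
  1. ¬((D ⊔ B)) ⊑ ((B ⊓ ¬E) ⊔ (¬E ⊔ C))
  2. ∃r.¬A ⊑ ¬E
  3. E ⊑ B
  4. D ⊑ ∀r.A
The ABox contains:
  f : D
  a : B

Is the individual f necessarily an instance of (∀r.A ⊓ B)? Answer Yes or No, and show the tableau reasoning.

No

1. f : (∀r.A ⊓ B)?  L(f) = {D} ∪ {(∃r.¬A ⊔ ¬B)}
   apply at f: D⊑∀r.A
   open: L(f) ⊇ {D, ¬B, ¬E, ∀r.A} — f ∉ (∀r.A ⊓ B) possible
2. Hence f : (∀r.A ⊓ B): not entailed.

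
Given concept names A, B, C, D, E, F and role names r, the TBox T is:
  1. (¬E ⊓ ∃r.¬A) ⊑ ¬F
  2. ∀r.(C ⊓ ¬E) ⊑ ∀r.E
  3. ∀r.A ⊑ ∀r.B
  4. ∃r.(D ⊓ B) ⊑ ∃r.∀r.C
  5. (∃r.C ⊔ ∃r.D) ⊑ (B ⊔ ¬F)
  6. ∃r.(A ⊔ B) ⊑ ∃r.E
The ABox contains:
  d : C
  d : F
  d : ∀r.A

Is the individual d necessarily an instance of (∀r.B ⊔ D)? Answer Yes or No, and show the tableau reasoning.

1. d : (∀r.B ⊔ D)?  L(d) = {C, F, ∀r.A} ∪ {(∃r.¬B ⊓ ¬D)}
   clash {F, ¬F} at d — d ∈ (∀r.B ⊔ D)
2. Hence d : (∀r.B ⊔ D): entailed.

Yes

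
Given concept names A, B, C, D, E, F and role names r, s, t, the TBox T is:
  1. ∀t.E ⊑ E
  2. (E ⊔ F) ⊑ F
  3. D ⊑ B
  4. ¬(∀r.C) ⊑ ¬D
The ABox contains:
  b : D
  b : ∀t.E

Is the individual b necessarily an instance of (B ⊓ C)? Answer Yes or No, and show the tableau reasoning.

No

1. b : (B ⊓ C)?  L(b) = {D, ∀t.E} ∪ {(¬B ⊔ ¬C)}
   apply at b: ∀t.E⊑E; D⊑B
   open: L(b) ⊇ {B, D, E, F, ¬C, …} — b ∉ (B ⊓ C) possible
2. Hence b : (B ⊓ C): not entailed.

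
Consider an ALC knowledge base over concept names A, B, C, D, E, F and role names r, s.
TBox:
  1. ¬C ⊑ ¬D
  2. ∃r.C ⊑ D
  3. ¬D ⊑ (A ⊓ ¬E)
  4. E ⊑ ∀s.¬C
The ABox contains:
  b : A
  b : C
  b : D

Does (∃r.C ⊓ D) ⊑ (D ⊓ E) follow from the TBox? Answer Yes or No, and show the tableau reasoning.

1. (∃r.C ⊓ D) ⊑ (D ⊓ E)  ⇔  ((∃r.C ⊓ D) ⊓ (¬D ⊔ ¬E)) unsat w.r.t. T
   open: L(x₀) ⊇ {C, D, ¬E, ∃r.C} (+ ∃-successors)
2. Hence (∃r.C ⊓ D) ⊑ (D ⊓ E): not entailed.

No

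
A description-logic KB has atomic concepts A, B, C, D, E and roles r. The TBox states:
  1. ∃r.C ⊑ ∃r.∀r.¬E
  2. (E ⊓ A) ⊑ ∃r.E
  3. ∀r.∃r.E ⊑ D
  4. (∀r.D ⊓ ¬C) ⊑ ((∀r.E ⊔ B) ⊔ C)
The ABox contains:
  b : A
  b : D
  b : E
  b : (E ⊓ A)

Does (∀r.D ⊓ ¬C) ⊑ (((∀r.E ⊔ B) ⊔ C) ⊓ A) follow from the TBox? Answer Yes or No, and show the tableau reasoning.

No

1. (∀r.D ⊓ ¬C) ⊑ (((∀r.E ⊔ B) ⊔ C) ⊓ A)  ⇔  ((∀r.D ⊓ ¬C) ⊓ (((∃r.¬E ⊓ ¬B) ⊓ ¬C) ⊔ ¬A)) unsat w.r.t. T
   apply at x₀: (∀r.D ⊓ ¬C)⊑((∀r.E ⊔ B) ⊔ C)
   open: L(x₀) ⊇ {¬A, ¬C, ¬E, ∀r.D, ∀r.E, …} (+ ∃-successors)
2. Hence (∀r.D ⊓ ¬C) ⊑ (((∀r.E ⊔ B) ⊔ C) ⊓ A): not entailed.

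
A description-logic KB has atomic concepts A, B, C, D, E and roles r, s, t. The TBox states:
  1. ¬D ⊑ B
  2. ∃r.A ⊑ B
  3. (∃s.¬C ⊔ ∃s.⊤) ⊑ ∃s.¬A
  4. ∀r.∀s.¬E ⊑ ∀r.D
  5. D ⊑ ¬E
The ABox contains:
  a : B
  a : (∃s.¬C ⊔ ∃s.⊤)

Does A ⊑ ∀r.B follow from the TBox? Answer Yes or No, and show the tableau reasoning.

1. A ⊑ ∀r.B  ⇔  (A ⊓ ∃r.¬B) unsat w.r.t. T
   open: L(x₀) ⊇ {A, D, ¬E, ∀r.¬A, ∀s.C, …} (+ ∃-successors)
2. Hence A ⊑ ∀r.B: not entailed.

No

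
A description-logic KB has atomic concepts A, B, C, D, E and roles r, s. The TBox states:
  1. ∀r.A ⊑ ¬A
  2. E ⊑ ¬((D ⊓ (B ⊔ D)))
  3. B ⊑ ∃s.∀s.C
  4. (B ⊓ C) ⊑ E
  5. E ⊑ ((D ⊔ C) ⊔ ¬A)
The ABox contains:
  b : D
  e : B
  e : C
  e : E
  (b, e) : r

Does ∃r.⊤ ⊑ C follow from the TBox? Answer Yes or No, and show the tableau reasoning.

1. ∃r.⊤ ⊑ C  ⇔  (∃r.⊤ ⊓ ¬C) unsat w.r.t. T
   open: L(x₀) ⊇ {¬B, ¬C, ¬E, ∃r.¬A, ∃r.⊤} (+ ∃-successors)
2. Hence ∃r.⊤ ⊑ C: not entailed.

No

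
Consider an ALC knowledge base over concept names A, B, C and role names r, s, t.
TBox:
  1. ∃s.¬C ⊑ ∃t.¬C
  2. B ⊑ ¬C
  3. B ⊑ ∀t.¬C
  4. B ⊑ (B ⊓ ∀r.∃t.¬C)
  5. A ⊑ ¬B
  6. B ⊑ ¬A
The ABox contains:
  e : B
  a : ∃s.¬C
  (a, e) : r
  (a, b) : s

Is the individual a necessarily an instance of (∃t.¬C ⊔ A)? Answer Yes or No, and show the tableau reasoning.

1. a : (∃t.¬C ⊔ A)?  L(a) = {∃s.¬C} ∪ {(∀t.C ⊓ ¬A)}
   clash {C, ¬C} at an ∃-successor — a ∈ (∃t.¬C ⊔ A)
2. Hence a : (∃t.¬C ⊔ A): entailed.

Yes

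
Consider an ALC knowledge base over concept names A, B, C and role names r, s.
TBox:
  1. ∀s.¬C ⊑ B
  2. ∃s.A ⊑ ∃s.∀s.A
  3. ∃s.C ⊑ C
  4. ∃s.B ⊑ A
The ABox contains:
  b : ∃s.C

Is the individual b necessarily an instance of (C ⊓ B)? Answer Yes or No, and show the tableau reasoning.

1. b : (C ⊓ B)?  L(b) = {∃s.C} ∪ {(¬C ⊔ ¬B)}
   apply at b: ∃s.C⊑C
   open: L(b) ⊇ {C, ¬B, ∀s.¬A, ∀s.¬B, ∃s.C} (+ ∃-successors) — b ∉ (C ⊓ B) possible
2. Hence b : (C ⊓ B): not entailed.

No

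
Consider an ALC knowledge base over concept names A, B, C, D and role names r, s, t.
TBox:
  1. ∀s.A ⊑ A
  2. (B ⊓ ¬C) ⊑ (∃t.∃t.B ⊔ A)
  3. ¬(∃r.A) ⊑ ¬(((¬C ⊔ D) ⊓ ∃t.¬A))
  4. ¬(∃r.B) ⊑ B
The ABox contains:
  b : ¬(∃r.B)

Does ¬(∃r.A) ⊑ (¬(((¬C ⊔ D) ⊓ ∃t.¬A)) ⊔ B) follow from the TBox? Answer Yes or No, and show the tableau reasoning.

1. ¬(∃r.A) ⊑ (¬(((¬C ⊔ D) ⊓ ∃t.¬A)) ⊔ B)  ⇔  (∀r.¬A ⊓ (((¬C ⊔ D) ⊓ ∃t.¬A) ⊓ ¬B)) unsat w.r.t. T
   all branches close; clash {B, ¬B} at x₀
2. Hence ¬(∃r.A) ⊑ (¬(((¬C ⊔ D) ⊓ ∃t.¬A)) ⊔ B): entailed.

Yes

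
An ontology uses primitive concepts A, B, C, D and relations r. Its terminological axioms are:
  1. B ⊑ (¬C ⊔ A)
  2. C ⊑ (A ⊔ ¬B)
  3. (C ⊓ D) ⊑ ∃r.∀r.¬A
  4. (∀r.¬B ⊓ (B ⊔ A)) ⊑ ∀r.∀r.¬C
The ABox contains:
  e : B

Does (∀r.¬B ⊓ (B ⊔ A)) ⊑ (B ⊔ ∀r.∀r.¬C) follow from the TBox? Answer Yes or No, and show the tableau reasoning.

1. (∀r.¬B ⊓ (B ⊔ A)) ⊑ (B ⊔ ∀r.∀r.¬C)  ⇔  ((∀r.¬B ⊓ (B ⊔ A)) ⊓ (¬B ⊓ ∃r.∃r.C)) unsat w.r.t. T
   all branches close; clash {C, ¬C} at an ∃-successor
2. Hence (∀r.¬B ⊓ (B ⊔ A)) ⊑ (B ⊔ ∀r.∀r.¬C): entailed.

Yes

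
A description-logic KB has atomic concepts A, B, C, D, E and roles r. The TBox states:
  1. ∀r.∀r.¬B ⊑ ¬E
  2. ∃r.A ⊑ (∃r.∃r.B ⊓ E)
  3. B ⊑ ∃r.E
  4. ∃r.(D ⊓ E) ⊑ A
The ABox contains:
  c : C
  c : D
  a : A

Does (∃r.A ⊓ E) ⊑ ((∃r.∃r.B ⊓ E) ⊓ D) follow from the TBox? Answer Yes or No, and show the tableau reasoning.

No

1. (∃r.A ⊓ E) ⊑ ((∃r.∃r.B ⊓ E) ⊓ D)  ⇔  ((∃r.A ⊓ E) ⊓ ((∀r.∀r.¬B ⊔ ¬E) ⊔ ¬D)) unsat w.r.t. T
   apply at x₀: ∃r.A⊑(∃r.∃r.B ⊓ E)
   open: L(x₀) ⊇ {E, ¬B, ¬D, ∀r.(¬D ⊔ ¬E), ∃r.A, …} (+ ∃-successors)
2. Hence (∃r.A ⊓ E) ⊑ ((∃r.∃r.B ⊓ E) ⊓ D): not entailed.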